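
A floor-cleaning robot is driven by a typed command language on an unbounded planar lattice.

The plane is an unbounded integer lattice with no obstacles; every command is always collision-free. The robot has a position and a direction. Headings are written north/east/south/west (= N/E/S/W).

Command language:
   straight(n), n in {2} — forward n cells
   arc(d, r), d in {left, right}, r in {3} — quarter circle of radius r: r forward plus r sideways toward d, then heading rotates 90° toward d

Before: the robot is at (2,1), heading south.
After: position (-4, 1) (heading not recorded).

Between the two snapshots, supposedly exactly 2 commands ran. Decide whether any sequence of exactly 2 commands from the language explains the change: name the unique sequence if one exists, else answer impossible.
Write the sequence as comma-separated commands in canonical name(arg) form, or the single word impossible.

arc(right, 3), arc(right, 3)

initial: at (2,1), heading south
1. arc(right, 3) → at (-1,-2), heading west
2. arc(right, 3) → at (-4,1), heading north
uniquely the one of 9 2-step routes that fits.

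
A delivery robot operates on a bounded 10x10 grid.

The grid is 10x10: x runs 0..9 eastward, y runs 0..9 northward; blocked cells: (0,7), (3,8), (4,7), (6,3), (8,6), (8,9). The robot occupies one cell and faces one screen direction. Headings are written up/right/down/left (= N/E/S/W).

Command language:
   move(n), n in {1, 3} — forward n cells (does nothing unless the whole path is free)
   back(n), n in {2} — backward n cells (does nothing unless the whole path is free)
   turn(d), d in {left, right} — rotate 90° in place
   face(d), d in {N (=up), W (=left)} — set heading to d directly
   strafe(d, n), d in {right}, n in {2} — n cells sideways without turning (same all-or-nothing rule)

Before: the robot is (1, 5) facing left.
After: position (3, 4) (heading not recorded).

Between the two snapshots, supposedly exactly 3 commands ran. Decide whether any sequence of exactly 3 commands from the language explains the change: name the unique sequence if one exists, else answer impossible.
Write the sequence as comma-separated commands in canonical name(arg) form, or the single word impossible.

back(2), turn(left), move(1)

key: running move(1) before back(2) would end elsewhere — order is forced
from: (1, 5) facing left
[1] after back(2): (3, 5) facing left
[2] after turn(left): (3, 5) facing down
[3] after move(1): (3, 4) facing down
no other 3-command option fits: unique.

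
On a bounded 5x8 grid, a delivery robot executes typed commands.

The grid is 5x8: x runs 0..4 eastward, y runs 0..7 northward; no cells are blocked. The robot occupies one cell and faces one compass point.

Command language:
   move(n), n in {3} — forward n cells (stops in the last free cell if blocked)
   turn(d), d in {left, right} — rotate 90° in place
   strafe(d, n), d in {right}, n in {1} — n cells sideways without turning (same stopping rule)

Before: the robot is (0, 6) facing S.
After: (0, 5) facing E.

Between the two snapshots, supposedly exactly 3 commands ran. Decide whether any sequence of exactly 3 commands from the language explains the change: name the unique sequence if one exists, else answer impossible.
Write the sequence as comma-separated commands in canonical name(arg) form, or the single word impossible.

key: cell and facing (now E) both changed — the 3 commands mix motion and turning
initial: (0, 6) facing S
t=1 strafe(right, 1) ⇒ (0, 6) facing S
t=2 turn(left) ⇒ (0, 6) facing E
t=3 strafe(right, 1) ⇒ (0, 5) facing E
all 64 alternatives checked — unique.

strafe(right, 1), turn(left), strafe(right, 1)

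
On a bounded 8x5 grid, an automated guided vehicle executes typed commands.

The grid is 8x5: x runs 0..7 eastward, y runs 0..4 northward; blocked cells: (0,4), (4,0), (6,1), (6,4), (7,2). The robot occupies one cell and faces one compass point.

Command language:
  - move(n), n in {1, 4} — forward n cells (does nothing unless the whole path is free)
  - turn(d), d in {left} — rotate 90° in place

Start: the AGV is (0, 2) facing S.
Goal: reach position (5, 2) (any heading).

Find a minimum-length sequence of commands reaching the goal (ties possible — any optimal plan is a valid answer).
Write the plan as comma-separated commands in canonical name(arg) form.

begin: (0, 2) facing S
t=1 turn(left) ⇒ (0, 2) facing E
t=2 move(1) ⇒ (1, 2) facing E
t=3 move(4) ⇒ (5, 2) facing E
minimal: 3 command(s), checked below 3.

turn(left), move(1), move(4)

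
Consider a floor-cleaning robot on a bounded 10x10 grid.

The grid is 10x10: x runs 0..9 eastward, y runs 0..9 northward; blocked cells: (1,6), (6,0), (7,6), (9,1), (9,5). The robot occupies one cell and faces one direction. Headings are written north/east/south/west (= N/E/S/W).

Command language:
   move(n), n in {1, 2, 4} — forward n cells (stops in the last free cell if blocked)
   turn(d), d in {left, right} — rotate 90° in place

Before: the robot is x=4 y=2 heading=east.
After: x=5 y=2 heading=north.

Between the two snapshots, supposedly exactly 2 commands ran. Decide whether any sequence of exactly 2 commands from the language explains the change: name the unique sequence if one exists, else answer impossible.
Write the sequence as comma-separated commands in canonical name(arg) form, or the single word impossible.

move(1), turn(left)

key: position moved to (5,2) AND the heading swung to N — translation plus rotation needed
t0: x=4 y=2 heading=east
t=1 move(1) ⇒ x=5 y=2 heading=east
t=2 turn(left) ⇒ x=5 y=2 heading=north
uniquely the one of 25 2-step routes that fits.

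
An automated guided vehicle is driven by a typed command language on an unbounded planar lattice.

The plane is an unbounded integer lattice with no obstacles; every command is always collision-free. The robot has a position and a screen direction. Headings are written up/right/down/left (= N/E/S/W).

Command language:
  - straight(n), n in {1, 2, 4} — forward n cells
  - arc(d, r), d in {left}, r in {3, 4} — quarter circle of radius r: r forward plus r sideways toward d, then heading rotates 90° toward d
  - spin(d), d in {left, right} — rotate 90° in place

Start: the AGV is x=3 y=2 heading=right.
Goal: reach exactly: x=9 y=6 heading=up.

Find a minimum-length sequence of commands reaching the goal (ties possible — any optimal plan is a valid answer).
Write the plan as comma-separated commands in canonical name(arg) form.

straight(2), arc(left, 4)

initial: x=3 y=2 heading=right
t=1 straight(2) ⇒ x=5 y=2 heading=right
t=2 arc(left, 4) ⇒ x=9 y=6 heading=up
shorter routes all fall short; 2 is best.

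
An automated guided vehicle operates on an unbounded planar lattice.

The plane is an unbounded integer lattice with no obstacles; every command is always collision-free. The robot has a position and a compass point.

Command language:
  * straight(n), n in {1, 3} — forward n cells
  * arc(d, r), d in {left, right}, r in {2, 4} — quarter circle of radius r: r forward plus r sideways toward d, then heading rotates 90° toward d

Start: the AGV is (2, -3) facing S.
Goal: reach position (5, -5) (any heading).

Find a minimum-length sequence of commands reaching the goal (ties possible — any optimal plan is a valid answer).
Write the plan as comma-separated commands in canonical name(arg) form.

arc(left, 2), straight(1)

t0: (2, -3) facing S
1. arc(left, 2) → (4, -5) facing E
2. straight(1) → (5, -5) facing E
shorter routes all fall short; 2 is best.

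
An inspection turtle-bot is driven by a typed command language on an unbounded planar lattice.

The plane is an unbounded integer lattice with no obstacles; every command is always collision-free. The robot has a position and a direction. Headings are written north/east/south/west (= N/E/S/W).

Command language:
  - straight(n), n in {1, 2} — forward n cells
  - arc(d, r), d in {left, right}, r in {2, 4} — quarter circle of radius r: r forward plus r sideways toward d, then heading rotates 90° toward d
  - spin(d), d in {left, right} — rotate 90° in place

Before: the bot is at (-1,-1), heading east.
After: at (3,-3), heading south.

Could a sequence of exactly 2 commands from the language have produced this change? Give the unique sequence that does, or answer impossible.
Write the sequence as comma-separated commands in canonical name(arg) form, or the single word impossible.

straight(2), arc(right, 2)

key: position moved to (3,-3) AND the heading swung to S — translation plus rotation needed
from: at (-1,-1), heading east
1. straight(2) → at (1,-1), heading east
2. arc(right, 2) → at (3,-3), heading south
no other 2-command option fits: unique.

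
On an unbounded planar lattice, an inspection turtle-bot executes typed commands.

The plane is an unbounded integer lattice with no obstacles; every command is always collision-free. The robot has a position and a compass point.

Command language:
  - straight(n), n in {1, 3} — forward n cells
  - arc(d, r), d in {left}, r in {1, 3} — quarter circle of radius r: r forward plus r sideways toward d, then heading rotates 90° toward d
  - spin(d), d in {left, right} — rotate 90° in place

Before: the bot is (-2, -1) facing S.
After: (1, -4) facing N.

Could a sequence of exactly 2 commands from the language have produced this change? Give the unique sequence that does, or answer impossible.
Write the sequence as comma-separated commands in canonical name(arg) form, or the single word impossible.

key: order matters: swapping arc(left, 3) and spin(left) lands elsewhere
start: (-2, -1) facing S
1. arc(left, 3) → (1, -4) facing E
2. spin(left) → (1, -4) facing N
no other 2-command option fits: unique.

arc(left, 3), spin(left)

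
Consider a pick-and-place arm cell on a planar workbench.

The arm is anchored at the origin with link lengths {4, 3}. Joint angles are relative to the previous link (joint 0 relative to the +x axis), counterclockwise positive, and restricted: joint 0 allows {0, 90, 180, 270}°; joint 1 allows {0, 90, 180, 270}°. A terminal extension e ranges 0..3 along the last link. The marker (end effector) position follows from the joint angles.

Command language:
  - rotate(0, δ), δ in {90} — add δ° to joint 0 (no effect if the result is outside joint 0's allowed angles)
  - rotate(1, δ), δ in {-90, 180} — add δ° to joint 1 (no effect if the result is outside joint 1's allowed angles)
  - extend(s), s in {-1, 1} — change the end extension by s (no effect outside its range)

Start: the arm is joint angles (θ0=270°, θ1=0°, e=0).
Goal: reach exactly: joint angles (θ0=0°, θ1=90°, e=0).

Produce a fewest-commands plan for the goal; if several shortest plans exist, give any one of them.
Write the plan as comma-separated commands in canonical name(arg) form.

rotate(1, 180), rotate(0, 90), rotate(1, -90)

initial: joint angles (θ0=270°, θ1=0°, e=0)
1. rotate(1, 180) → joint angles (θ0=270°, θ1=180°, e=0)
2. rotate(0, 90) → joint angles (θ0=0°, θ1=180°, e=0)
3. rotate(1, -90) → joint angles (θ0=0°, θ1=90°, e=0)
minimal: 3 command(s), checked below 3.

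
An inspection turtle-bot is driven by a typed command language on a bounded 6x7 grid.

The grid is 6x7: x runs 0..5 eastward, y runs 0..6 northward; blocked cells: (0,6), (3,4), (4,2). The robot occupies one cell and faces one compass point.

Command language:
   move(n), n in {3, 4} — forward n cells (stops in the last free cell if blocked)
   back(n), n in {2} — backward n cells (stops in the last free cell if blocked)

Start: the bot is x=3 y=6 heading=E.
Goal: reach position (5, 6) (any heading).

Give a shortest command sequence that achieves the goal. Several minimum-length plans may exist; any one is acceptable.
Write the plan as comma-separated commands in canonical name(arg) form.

from: x=3 y=6 heading=E
[1] after move(4): x=5 y=6 heading=E
minimal: 1 command(s), checked below 1.

move(4)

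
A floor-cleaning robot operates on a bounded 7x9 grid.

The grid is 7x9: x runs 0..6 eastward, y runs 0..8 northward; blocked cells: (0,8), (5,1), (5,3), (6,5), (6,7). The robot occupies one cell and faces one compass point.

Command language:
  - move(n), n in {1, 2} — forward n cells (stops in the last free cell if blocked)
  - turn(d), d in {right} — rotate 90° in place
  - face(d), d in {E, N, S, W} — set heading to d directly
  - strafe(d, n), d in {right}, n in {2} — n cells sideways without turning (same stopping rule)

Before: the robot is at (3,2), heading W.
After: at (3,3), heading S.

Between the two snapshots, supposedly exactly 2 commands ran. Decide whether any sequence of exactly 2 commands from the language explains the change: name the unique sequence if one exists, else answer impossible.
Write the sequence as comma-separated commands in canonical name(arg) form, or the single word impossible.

every 2-command combo misses the target.

impossible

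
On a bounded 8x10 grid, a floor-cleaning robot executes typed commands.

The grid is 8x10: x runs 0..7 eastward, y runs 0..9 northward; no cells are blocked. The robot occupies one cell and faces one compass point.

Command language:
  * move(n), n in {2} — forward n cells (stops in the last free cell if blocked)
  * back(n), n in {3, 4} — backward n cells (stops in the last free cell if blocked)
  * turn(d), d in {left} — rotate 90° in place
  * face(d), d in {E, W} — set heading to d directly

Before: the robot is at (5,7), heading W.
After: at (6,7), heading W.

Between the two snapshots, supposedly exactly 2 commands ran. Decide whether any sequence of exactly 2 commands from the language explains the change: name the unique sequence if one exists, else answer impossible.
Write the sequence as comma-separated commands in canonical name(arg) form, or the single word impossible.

key: order matters: swapping move(2) and back(3) lands elsewhere
t0: at (5,7), heading W
step 1 (move(2)): at (3,7), heading W
step 2 (back(3)): at (6,7), heading W
all 36 alternatives checked — unique.

move(2), back(3)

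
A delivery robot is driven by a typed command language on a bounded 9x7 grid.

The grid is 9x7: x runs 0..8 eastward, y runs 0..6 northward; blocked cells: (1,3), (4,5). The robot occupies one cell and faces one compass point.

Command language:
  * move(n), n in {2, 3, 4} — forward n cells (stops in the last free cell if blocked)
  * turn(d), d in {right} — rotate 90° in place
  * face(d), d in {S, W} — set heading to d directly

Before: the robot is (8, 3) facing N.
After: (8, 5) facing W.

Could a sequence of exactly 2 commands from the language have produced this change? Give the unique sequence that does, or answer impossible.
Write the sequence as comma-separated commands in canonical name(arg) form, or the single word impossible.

move(2), face(W)

key: position moved to (8,5) AND the heading swung to W — translation plus rotation needed
start: (8, 3) facing N
[1] after move(2): (8, 5) facing N
[2] after face(W): (8, 5) facing W
no rival 2-sequence matches.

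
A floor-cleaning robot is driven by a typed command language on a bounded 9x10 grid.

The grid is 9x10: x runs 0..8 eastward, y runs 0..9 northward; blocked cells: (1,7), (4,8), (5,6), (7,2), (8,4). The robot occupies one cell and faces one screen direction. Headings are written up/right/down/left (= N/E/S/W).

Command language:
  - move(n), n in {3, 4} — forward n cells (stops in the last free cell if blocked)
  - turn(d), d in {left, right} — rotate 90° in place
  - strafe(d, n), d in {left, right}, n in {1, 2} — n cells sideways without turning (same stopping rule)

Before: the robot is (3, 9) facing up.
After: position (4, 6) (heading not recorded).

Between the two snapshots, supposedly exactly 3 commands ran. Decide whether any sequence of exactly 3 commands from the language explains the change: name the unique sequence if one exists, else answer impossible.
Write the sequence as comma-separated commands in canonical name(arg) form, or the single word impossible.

no 3-step route produces this change.

impossible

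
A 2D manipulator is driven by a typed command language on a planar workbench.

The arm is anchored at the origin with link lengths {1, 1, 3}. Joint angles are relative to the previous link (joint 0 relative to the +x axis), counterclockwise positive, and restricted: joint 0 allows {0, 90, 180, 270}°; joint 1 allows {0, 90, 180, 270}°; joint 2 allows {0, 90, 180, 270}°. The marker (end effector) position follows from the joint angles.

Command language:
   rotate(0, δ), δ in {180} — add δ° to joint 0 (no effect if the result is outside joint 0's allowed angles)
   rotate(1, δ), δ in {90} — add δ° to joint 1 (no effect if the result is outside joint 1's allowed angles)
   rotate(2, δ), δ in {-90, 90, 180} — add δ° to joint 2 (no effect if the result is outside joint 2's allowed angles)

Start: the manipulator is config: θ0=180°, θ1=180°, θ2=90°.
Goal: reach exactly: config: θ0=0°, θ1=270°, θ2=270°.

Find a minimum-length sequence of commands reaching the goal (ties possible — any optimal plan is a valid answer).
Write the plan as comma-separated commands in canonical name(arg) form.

rotate(1, 90), rotate(2, 180), rotate(0, 180)

begin: config: θ0=180°, θ1=180°, θ2=90°
t=1 rotate(1, 90) ⇒ config: θ0=180°, θ1=270°, θ2=90°
t=2 rotate(2, 180) ⇒ config: θ0=180°, θ1=270°, θ2=270°
t=3 rotate(0, 180) ⇒ config: θ0=0°, θ1=270°, θ2=270°
minimal: 3 command(s), checked below 3.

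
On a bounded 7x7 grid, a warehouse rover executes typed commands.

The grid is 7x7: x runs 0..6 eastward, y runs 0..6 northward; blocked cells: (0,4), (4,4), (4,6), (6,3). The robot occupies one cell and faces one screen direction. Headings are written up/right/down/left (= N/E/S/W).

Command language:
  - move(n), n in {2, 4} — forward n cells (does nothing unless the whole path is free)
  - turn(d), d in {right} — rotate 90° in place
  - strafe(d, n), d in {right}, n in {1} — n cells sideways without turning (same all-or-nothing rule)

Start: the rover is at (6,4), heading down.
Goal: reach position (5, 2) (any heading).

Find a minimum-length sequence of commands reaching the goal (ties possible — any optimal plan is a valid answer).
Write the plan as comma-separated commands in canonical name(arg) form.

begin: at (6,4), heading down
step 1 (strafe(right, 1)): at (5,4), heading down
step 2 (move(2)): at (5,2), heading down
minimal: 2 command(s), checked below 2.

strafe(right, 1), move(2)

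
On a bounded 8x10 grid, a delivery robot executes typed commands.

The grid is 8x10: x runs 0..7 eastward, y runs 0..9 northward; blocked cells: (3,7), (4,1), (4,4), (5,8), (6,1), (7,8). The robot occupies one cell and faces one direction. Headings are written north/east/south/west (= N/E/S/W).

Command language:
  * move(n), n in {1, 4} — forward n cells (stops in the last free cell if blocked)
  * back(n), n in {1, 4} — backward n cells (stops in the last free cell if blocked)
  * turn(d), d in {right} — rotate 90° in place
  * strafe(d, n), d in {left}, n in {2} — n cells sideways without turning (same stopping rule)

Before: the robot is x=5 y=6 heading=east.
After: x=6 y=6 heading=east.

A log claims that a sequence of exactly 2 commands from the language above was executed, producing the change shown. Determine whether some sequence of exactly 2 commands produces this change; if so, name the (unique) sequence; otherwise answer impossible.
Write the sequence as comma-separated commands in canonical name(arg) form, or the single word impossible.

move(4), back(1)

key: running back(1) before move(4) would end elsewhere — order is forced
from: x=5 y=6 heading=east
step 1 (move(4)): x=7 y=6 heading=east
step 2 (back(1)): x=6 y=6 heading=east
no rival 2-sequence matches.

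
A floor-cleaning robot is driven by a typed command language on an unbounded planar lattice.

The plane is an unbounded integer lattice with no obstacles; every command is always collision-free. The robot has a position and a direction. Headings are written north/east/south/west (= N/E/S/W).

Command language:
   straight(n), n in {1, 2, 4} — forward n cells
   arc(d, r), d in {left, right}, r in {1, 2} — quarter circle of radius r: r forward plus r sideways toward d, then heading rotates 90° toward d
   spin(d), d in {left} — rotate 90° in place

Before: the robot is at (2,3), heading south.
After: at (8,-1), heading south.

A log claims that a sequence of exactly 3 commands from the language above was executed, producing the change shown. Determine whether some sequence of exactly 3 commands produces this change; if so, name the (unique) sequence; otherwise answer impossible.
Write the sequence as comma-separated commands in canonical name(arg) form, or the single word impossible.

key: running arc(right, 2) before arc(left, 2) would end elsewhere — order is forced
t0: at (2,3), heading south
1. arc(left, 2) → at (4,1), heading east
2. straight(2) → at (6,1), heading east
3. arc(right, 2) → at (8,-1), heading south
no rival 3-sequence matches.

arc(left, 2), straight(2), arc(right, 2)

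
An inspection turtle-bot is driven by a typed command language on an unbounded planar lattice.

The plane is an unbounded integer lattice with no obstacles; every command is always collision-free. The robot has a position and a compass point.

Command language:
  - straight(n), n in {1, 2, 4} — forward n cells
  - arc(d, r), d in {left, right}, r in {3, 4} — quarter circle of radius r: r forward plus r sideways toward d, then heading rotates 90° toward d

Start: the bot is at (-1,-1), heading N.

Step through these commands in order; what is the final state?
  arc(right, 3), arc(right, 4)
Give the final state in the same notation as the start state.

from: at (-1,-1), heading N
t=1 arc(right, 3) ⇒ at (2,2), heading E
t=2 arc(right, 4) ⇒ at (6,-2), heading S

at (6,-2), heading S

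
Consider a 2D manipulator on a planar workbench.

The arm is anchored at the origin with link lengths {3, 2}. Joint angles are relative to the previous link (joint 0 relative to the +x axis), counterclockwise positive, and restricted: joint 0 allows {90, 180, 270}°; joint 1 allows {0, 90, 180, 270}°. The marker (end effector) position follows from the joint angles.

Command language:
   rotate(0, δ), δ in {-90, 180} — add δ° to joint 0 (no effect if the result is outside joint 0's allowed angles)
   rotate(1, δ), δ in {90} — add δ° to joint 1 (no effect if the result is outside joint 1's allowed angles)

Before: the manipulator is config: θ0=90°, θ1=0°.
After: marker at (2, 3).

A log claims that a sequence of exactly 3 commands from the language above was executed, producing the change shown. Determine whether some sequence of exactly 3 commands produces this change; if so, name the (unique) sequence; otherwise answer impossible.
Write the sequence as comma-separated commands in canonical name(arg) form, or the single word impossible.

rotate(1, 90), rotate(1, 90), rotate(1, 90)

begin: config: θ0=90°, θ1=0°
t=1 rotate(1, 90) ⇒ config: θ0=90°, θ1=90°
t=2 rotate(1, 90) ⇒ config: θ0=90°, θ1=180°
t=3 rotate(1, 90) ⇒ config: θ0=90°, θ1=270°
all 27 alternatives checked — unique.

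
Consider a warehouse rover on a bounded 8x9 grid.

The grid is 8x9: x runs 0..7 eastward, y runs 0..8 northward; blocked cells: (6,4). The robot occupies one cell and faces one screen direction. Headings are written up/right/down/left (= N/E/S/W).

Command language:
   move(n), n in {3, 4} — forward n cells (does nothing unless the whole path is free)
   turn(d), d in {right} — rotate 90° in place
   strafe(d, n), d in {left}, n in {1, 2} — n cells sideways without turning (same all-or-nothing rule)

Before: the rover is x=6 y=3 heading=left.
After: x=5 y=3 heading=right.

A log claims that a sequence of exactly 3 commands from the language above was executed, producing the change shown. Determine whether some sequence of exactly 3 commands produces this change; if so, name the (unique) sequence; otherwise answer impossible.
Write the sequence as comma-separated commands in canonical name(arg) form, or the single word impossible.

key: cell and facing (now E) both changed — the 3 commands mix motion and turning
begin: x=6 y=3 heading=left
t=1 turn(right) ⇒ x=6 y=3 heading=up
t=2 strafe(left, 1) ⇒ x=5 y=3 heading=up
t=3 turn(right) ⇒ x=5 y=3 heading=right
all 125 alternatives checked — unique.

turn(right), strafe(left, 1), turn(right)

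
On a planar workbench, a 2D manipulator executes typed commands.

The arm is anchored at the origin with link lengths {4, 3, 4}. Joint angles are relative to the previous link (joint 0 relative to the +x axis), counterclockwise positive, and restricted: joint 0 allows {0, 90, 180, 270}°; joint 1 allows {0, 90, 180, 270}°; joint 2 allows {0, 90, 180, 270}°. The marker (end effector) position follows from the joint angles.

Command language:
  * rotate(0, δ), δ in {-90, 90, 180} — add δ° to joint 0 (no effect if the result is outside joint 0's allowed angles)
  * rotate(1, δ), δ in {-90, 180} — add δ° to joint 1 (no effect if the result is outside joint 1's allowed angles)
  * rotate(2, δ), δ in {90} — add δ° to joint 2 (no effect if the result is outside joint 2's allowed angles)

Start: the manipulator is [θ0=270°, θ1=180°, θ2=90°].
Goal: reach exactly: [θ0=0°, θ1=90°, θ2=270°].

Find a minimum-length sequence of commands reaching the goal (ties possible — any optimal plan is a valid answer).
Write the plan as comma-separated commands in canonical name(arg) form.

begin: [θ0=270°, θ1=180°, θ2=90°]
t=1 rotate(2, 90) ⇒ [θ0=270°, θ1=180°, θ2=180°]
t=2 rotate(2, 90) ⇒ [θ0=270°, θ1=180°, θ2=270°]
t=3 rotate(0, 90) ⇒ [θ0=0°, θ1=180°, θ2=270°]
t=4 rotate(1, -90) ⇒ [θ0=0°, θ1=90°, θ2=270°]
no 3-step plan works, so 4 is optimal.

rotate(2, 90), rotate(2, 90), rotate(0, 90), rotate(1, -90)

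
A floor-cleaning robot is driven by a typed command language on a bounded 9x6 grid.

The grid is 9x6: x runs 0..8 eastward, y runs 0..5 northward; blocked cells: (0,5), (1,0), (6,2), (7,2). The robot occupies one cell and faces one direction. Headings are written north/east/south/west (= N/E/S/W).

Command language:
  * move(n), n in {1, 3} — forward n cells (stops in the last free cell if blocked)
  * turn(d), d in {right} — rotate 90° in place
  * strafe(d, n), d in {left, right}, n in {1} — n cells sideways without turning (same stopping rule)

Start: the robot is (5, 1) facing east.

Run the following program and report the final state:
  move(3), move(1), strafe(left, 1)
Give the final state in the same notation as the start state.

(8, 2) facing east

begin: (5, 1) facing east
1. move(3) → (8, 1) facing east
2. move(1) → (8, 1) facing east
3. strafe(left, 1) → (8, 2) facing east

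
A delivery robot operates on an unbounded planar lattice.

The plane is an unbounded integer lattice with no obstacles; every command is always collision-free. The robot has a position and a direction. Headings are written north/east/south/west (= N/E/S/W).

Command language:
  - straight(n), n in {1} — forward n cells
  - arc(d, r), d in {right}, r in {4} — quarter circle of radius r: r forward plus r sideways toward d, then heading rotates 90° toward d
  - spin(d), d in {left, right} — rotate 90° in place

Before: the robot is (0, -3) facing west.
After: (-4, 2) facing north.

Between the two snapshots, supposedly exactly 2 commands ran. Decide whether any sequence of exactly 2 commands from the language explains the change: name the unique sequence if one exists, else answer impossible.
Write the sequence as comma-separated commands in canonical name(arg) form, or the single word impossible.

key: running straight(1) before arc(right, 4) would end elsewhere — order is forced
start: (0, -3) facing west
1. arc(right, 4) → (-4, 1) facing north
2. straight(1) → (-4, 2) facing north
no other 2-command option fits: unique.

arc(right, 4), straight(1)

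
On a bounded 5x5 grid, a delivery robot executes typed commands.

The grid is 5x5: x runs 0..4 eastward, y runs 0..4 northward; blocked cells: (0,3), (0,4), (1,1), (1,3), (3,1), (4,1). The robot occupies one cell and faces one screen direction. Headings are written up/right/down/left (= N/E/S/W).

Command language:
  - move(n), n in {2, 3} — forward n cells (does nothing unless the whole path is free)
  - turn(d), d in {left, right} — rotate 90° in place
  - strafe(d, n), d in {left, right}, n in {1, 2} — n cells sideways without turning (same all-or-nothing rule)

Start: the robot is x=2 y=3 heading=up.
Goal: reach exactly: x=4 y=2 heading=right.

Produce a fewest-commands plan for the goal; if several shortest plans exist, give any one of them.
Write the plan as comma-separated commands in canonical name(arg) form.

initial: x=2 y=3 heading=up
step 1 (strafe(right, 2)): x=4 y=3 heading=up
step 2 (turn(right)): x=4 y=3 heading=right
step 3 (strafe(right, 1)): x=4 y=2 heading=right
shorter routes all fall short; 3 is best.

strafe(right, 2), turn(right), strafe(right, 1)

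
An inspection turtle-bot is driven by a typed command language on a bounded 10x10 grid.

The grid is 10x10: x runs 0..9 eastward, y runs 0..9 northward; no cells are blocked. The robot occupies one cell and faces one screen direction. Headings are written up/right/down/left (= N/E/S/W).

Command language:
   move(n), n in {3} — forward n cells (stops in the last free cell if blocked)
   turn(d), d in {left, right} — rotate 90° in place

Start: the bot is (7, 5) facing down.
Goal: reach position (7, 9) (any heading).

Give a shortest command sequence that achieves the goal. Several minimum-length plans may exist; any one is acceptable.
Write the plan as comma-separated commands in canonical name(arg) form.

turn(left), turn(left), move(3), move(3)

from: (7, 5) facing down
step 1 (turn(left)): (7, 5) facing right
step 2 (turn(left)): (7, 5) facing up
step 3 (move(3)): (7, 8) facing up
step 4 (move(3)): (7, 9) facing up
nothing shorter than 4 reaches the goal.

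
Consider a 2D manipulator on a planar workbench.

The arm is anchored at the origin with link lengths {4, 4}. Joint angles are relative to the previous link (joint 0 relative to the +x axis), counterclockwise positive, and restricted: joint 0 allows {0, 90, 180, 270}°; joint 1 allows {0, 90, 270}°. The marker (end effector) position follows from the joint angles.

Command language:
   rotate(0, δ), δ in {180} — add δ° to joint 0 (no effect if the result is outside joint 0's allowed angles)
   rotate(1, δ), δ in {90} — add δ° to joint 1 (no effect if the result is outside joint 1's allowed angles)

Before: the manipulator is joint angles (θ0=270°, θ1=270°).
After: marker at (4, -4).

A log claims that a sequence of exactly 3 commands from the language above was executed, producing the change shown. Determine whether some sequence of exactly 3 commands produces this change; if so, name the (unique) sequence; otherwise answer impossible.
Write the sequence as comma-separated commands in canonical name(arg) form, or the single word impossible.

rotate(1, 90), rotate(1, 90), rotate(1, 90)

from: joint angles (θ0=270°, θ1=270°)
[1] after rotate(1, 90): joint angles (θ0=270°, θ1=0°)
[2] after rotate(1, 90): joint angles (θ0=270°, θ1=90°)
[3] after rotate(1, 90): joint angles (θ0=270°, θ1=90°)
no other 3-command option fits: unique.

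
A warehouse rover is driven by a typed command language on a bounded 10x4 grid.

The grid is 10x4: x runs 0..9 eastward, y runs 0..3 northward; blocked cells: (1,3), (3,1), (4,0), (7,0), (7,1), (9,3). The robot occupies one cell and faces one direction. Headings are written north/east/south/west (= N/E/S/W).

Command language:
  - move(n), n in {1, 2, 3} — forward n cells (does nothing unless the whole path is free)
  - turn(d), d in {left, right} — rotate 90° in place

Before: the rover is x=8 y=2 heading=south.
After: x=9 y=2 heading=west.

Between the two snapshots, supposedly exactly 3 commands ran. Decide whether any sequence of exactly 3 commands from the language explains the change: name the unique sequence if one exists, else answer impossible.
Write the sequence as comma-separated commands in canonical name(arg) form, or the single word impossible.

every 3-command combo misses the target.

impossible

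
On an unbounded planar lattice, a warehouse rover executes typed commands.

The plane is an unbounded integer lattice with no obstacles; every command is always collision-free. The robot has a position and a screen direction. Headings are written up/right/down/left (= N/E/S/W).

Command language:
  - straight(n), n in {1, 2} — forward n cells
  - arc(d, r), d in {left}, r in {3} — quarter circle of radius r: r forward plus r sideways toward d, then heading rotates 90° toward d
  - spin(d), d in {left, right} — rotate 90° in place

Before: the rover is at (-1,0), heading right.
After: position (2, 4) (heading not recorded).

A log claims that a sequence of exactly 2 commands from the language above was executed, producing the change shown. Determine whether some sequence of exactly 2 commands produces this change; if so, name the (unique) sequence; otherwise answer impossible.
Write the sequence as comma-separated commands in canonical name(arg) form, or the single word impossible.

key: running straight(1) before arc(left, 3) would end elsewhere — order is forced
begin: at (-1,0), heading right
step 1 (arc(left, 3)): at (2,3), heading up
step 2 (straight(1)): at (2,4), heading up
no other 2-command option fits: unique.

arc(left, 3), straight(1)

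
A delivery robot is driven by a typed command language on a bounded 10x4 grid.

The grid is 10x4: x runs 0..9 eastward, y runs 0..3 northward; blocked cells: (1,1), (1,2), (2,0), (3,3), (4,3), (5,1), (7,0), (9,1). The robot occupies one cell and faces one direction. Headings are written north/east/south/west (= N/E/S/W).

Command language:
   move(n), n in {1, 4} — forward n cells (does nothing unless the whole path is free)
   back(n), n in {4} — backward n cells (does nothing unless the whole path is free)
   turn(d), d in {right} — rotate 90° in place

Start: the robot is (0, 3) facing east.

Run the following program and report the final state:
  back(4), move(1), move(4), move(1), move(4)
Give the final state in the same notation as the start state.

(2, 3) facing east

begin: (0, 3) facing east
1. back(4) → (0, 3) facing east
2. move(1) → (1, 3) facing east
3. move(4) → (1, 3) facing east
4. move(1) → (2, 3) facing east
5. move(4) → (2, 3) facing east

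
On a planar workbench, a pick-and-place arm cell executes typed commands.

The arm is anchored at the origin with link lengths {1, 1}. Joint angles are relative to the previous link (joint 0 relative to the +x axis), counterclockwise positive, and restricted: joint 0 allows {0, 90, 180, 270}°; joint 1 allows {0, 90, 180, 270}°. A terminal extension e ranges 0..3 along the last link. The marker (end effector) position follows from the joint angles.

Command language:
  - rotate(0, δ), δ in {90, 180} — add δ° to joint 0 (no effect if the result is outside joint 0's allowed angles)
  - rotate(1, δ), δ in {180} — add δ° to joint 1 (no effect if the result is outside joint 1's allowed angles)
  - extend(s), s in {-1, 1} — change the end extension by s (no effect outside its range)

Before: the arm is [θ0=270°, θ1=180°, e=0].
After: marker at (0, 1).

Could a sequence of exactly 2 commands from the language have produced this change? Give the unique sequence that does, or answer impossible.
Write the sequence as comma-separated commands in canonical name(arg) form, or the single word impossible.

extend(-1), extend(1)

key: running extend(1) before extend(-1) would end elsewhere — order is forced
start: [θ0=270°, θ1=180°, e=0]
t=1 extend(-1) ⇒ [θ0=270°, θ1=180°, e=0]
t=2 extend(1) ⇒ [θ0=270°, θ1=180°, e=1]
no rival 2-sequence matches.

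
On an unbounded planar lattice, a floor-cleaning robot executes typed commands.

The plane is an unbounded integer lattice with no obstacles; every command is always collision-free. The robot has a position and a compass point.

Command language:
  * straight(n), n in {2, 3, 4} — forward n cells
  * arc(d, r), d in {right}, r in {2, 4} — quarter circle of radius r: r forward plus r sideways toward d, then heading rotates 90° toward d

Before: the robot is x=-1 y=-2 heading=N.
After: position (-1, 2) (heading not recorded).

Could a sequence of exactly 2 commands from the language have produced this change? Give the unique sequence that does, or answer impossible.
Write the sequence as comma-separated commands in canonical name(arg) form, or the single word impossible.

straight(2), straight(2)

begin: x=-1 y=-2 heading=N
t=1 straight(2) ⇒ x=-1 y=0 heading=N
t=2 straight(2) ⇒ x=-1 y=2 heading=N
all 25 alternatives checked — unique.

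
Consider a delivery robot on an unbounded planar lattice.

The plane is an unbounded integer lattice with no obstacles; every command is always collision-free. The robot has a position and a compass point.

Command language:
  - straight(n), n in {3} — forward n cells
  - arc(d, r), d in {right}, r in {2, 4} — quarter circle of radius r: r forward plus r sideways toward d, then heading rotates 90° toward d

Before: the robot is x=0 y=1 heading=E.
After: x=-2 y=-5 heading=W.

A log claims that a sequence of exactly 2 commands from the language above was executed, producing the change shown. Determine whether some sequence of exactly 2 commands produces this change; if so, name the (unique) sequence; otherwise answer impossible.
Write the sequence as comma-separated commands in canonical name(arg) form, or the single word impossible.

arc(right, 2), arc(right, 4)

key: running arc(right, 4) before arc(right, 2) would end elsewhere — order is forced
t0: x=0 y=1 heading=E
step 1 (arc(right, 2)): x=2 y=-1 heading=S
step 2 (arc(right, 4)): x=-2 y=-5 heading=W
all 9 alternatives checked — unique.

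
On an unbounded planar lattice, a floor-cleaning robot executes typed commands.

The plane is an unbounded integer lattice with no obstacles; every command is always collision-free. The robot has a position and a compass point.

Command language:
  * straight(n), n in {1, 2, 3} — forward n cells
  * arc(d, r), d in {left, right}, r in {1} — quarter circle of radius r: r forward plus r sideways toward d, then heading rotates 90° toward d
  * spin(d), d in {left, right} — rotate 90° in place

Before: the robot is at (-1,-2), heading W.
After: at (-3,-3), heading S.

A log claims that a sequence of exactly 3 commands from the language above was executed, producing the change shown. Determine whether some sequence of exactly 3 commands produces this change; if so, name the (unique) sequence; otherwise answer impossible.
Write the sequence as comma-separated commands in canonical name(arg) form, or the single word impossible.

straight(2), spin(left), straight(1)

key: position moved to (-3,-3) AND the heading swung to S — translation plus rotation needed
t0: at (-1,-2), heading W
[1] after straight(2): at (-3,-2), heading W
[2] after spin(left): at (-3,-2), heading S
[3] after straight(1): at (-3,-3), heading S
all 343 alternatives checked — unique.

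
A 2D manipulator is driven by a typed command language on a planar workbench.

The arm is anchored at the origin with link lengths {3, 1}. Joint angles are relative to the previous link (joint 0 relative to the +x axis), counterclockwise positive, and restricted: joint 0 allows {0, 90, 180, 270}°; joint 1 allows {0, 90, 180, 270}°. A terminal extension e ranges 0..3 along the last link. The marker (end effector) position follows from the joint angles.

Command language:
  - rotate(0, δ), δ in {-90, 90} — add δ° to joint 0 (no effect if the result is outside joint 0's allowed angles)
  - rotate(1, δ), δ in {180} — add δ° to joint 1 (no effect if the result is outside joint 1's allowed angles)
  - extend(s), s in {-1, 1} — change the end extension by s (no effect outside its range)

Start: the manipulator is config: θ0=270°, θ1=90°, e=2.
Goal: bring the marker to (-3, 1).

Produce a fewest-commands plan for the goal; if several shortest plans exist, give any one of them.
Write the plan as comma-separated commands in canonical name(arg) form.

start: config: θ0=270°, θ1=90°, e=2
t=1 rotate(1, 180) ⇒ config: θ0=270°, θ1=270°, e=2
t=2 extend(-1) ⇒ config: θ0=270°, θ1=270°, e=1
t=3 extend(-1) ⇒ config: θ0=270°, θ1=270°, e=0
t=4 rotate(0, -90) ⇒ config: θ0=180°, θ1=270°, e=0
minimal: 4 command(s), checked below 4.

rotate(1, 180), extend(-1), extend(-1), rotate(0, -90)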